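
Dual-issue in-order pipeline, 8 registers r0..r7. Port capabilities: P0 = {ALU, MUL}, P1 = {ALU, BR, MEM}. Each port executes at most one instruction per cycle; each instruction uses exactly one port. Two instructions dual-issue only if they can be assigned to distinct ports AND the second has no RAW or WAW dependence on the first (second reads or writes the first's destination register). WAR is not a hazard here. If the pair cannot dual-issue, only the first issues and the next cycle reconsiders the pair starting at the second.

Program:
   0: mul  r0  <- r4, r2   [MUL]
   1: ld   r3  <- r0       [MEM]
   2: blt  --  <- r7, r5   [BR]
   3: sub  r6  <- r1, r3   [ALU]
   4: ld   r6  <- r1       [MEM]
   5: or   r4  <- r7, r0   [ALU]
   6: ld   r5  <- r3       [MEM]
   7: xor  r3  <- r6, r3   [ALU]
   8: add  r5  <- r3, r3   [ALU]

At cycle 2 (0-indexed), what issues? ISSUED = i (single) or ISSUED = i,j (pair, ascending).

c0: i0 mul.MUL  RAW r0
c1: i1 ld.MEM  no-port MEM/BR
c2: i2/i3 blt.BR;sub.ALU  pair
c3: i4/i5 ld.MEM;or.ALU  pair
c4: i6/i7 ld.MEM;xor.ALU  pair
c5: i8 add.ALU  tail

ISSUED = 2,3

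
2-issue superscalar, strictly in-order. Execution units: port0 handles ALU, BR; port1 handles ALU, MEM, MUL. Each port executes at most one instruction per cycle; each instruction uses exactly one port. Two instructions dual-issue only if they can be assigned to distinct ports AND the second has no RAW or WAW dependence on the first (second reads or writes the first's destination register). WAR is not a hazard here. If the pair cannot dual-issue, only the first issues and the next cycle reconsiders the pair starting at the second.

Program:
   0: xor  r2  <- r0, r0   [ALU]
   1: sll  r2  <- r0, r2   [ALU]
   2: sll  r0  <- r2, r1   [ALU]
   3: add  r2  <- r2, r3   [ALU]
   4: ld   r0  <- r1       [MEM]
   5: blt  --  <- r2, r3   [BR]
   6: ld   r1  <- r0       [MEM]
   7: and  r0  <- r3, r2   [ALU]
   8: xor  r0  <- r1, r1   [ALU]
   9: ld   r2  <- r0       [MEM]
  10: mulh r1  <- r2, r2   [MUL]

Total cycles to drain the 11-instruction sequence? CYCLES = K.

CYCLES = 8

  cy0 -> i0 (xor.ALU) RAW+WAW r2
  cy1 -> i1 (sll.ALU) RAW r2
  cy2 -> i2&i3 (sll.ALU add.ALU) pair
  cy3 -> i4&i5 (ld.MEM blt.BR) pair
  cy4 -> i6&i7 (ld.MEM and.ALU) pair
  cy5 -> i8 (xor.ALU) RAW r0
  cy6 -> i9 (ld.MEM) no-port MEM/MUL
  cy7 -> i10 (mulh.MUL) tail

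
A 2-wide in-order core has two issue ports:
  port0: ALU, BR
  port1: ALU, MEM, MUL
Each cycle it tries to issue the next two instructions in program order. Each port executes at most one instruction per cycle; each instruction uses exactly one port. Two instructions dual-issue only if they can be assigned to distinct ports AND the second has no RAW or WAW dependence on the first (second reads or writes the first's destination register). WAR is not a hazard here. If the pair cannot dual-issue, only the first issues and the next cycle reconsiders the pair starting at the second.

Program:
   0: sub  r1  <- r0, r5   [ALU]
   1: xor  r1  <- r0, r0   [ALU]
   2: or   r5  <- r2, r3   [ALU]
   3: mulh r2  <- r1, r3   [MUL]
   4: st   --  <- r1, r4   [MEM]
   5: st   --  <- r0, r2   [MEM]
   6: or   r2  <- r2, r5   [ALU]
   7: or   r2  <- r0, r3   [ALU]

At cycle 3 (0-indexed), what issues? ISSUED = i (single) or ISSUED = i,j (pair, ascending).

ISSUED = 4

[0] i0  sub  -- WAW r1
[1] i1+i2  xor/or  -- 2-wide
[2] i3  mulh  -- no-port MUL/MEM
[3] i4  st  -- no-port MEM/MEM
[4] i5+i6  st/or  -- 2-wide
[5] i7  or  -- tail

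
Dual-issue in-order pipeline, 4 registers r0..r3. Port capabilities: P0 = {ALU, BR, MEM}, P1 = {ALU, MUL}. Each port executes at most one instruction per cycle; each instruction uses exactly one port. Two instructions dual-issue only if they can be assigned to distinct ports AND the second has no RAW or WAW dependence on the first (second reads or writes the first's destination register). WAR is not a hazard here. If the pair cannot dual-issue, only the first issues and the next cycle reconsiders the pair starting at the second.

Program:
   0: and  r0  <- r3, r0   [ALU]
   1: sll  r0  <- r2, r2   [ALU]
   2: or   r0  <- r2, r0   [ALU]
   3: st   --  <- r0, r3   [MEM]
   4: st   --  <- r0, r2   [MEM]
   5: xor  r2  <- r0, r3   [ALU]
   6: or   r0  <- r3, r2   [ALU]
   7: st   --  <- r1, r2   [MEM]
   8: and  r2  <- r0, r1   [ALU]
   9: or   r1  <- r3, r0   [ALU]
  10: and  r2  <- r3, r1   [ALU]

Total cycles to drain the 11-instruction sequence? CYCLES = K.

  cy0 -> i0 (and.ALU) WAW r0
  cy1 -> i1 (sll.ALU) RAW+WAW r0
  cy2 -> i2 (or.ALU) RAW r0
  cy3 -> i3 (st.MEM) no-port MEM/MEM
  cy4 -> i4+i5 (st.MEM xor.ALU) pair
  cy5 -> i6+i7 (or.ALU st.MEM) pair
  cy6 -> i8+i9 (and.ALU or.ALU) pair
  cy7 -> i10 (and.ALU) tail

CYCLES = 8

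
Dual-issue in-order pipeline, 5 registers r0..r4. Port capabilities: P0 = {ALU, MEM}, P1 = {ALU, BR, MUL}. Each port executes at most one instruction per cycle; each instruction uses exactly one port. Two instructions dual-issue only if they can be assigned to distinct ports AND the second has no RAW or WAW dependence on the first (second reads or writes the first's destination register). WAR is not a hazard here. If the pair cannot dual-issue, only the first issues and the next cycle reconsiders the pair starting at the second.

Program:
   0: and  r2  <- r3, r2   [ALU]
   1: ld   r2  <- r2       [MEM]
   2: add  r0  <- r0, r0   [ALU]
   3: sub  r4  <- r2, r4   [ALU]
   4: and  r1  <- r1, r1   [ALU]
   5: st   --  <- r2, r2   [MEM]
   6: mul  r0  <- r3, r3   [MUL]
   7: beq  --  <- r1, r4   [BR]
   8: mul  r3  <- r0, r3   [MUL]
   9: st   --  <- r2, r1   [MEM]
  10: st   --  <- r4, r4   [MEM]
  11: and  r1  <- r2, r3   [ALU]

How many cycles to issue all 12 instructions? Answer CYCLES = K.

CYCLES = 7

0. and @i0  | RAW+WAW r2
1. ld/add @i1+i2  | dual
2. sub/and @i3+i4  | dual
3. st/mul @i5+i6  | dual
4. beq @i7  | no-port BR/MUL
5. mul/st @i8+i9  | dual
6. st/and @i10+i11  | dual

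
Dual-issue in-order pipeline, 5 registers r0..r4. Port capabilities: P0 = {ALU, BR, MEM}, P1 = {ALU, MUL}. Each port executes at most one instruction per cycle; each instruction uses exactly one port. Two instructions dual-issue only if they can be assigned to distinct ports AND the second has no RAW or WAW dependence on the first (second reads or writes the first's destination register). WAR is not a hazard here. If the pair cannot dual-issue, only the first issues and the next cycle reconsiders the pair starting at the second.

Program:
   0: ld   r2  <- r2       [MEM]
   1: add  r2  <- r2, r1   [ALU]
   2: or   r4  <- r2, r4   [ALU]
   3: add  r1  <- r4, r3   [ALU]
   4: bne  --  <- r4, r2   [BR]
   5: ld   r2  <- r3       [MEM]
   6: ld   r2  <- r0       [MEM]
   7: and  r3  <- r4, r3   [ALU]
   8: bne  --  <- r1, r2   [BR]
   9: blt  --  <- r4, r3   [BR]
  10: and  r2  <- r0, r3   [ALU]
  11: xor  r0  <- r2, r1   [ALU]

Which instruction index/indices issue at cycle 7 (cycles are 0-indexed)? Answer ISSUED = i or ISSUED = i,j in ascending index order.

  cy0 -> i0 (ld) RAW+WAW r2
  cy1 -> i1 (add) RAW r2
  cy2 -> i2 (or) RAW r4
  cy3 -> i3,i4 (add bne) 2-wide
  cy4 -> i5 (ld) no-port MEM/MEM
  cy5 -> i6,i7 (ld and) 2-wide
  cy6 -> i8 (bne) no-port BR/BR
  cy7 -> i9,i10 (blt and) 2-wide
  cy8 -> i11 (xor) tail

ISSUED = 9,10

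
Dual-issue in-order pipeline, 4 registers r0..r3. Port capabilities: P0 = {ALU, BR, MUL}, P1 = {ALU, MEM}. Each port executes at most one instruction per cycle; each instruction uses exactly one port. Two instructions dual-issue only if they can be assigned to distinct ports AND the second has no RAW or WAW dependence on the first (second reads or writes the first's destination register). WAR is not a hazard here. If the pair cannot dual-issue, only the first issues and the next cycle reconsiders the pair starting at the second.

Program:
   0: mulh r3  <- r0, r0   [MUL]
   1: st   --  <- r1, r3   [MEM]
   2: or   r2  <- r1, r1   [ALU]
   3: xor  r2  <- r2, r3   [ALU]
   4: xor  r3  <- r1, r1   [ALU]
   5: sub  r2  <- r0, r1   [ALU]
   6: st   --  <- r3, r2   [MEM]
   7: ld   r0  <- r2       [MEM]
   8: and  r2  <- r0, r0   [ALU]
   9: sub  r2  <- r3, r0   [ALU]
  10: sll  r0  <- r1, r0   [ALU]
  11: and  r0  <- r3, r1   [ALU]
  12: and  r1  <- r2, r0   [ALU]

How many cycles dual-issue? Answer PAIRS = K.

PAIRS = 3

t=0 i0:mulh ; RAW r3
t=1 i1/i2:st/or ; pair
t=2 i3/i4:xor/xor ; pair
t=3 i5:sub ; RAW r2
t=4 i6:st ; no-port MEM/MEM
t=5 i7:ld ; RAW r0
t=6 i8:and ; WAW r2
t=7 i9/i10:sub/sll ; pair
t=8 i11:and ; RAW r0
t=9 i12:and ; tail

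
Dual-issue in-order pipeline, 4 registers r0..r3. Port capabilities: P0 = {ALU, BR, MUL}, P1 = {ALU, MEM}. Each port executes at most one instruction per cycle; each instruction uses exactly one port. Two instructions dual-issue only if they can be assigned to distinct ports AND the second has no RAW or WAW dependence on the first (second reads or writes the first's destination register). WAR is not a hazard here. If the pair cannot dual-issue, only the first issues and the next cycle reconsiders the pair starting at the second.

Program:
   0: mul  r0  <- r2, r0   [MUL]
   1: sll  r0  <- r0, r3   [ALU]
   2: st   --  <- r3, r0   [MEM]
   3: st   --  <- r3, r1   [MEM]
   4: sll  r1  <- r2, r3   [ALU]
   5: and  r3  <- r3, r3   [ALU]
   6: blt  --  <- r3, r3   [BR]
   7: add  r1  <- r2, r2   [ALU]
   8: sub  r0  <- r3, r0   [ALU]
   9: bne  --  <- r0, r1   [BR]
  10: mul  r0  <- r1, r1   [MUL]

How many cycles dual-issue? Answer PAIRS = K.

PAIRS = 2

#0 head=0: mul i0 RAW+WAW r0
#1 head=1: sll i1 RAW r0
#2 head=2: st i2 no-port MEM/MEM
#3 head=3: st+sll i3,i4 dual
#4 head=5: and i5 RAW r3
#5 head=6: blt+add i6,i7 dual
#6 head=8: sub i8 RAW r0
#7 head=9: bne i9 no-port BR/MUL
#8 head=10: mul i10 tail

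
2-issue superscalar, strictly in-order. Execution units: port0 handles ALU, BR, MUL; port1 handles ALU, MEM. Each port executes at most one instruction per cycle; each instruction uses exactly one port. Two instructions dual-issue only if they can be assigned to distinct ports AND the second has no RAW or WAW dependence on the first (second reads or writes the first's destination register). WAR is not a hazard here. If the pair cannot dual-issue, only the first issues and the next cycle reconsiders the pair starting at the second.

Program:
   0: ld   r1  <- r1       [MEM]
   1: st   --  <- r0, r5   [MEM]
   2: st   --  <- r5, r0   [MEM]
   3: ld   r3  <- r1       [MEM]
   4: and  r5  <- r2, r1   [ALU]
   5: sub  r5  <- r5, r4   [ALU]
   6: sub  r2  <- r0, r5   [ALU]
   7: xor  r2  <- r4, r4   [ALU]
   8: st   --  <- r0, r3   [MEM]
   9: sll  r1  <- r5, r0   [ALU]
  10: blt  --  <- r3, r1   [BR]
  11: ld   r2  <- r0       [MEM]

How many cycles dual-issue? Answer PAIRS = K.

  cy0 -> i0 (ld.MEM) no-port MEM/MEM
  cy1 -> i1 (st.MEM) no-port MEM/MEM
  cy2 -> i2 (st.MEM) no-port MEM/MEM
  cy3 -> i3,i4 (ld.MEM/and.ALU) pair
  cy4 -> i5 (sub.ALU) RAW r5
  cy5 -> i6 (sub.ALU) WAW r2
  cy6 -> i7,i8 (xor.ALU/st.MEM) pair
  cy7 -> i9 (sll.ALU) RAW r1
  cy8 -> i10,i11 (blt.BR/ld.MEM) pair

PAIRS = 3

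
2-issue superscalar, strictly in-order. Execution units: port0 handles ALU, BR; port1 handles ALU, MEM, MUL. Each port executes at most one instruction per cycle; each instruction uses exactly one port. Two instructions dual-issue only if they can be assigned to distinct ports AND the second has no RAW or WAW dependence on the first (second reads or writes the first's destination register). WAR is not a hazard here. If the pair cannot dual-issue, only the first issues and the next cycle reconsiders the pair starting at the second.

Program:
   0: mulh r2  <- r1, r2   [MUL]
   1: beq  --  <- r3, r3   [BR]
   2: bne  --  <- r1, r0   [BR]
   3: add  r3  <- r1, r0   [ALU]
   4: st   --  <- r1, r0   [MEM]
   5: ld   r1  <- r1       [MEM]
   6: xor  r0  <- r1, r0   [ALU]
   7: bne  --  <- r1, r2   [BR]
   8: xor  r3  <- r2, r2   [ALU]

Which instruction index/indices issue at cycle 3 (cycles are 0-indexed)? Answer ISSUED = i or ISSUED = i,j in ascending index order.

#0 head=0: mulh;beq i0&i1 pair
#1 head=2: bne;add i2&i3 pair
#2 head=4: st i4 no-port MEM/MEM
#3 head=5: ld i5 RAW r1
#4 head=6: xor;bne i6&i7 pair
#5 head=8: xor i8 tail

ISSUED = 5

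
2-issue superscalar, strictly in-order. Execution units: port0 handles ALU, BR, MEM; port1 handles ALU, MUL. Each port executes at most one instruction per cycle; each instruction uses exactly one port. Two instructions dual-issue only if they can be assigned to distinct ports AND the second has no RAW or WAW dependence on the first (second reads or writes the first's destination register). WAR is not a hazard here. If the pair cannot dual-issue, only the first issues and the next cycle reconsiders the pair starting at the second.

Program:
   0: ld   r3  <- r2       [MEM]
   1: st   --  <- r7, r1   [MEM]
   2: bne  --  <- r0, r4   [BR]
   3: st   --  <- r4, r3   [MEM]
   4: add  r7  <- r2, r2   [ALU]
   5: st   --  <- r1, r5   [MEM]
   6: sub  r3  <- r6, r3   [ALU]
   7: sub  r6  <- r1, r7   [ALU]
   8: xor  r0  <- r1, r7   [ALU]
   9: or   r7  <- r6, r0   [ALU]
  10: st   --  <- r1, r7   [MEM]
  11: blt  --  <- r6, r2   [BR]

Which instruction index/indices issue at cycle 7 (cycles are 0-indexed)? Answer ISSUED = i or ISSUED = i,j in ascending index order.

ISSUED = 10

c0: i0 ld.MEM  no-port MEM/MEM
c1: i1 st.MEM  no-port MEM/BR
c2: i2 bne.BR  no-port BR/MEM
c3: i3,i4 st.MEM add.ALU  pair
c4: i5,i6 st.MEM sub.ALU  pair
c5: i7,i8 sub.ALU xor.ALU  pair
c6: i9 or.ALU  RAW r7
c7: i10 st.MEM  no-port MEM/BR
c8: i11 blt.BR  tail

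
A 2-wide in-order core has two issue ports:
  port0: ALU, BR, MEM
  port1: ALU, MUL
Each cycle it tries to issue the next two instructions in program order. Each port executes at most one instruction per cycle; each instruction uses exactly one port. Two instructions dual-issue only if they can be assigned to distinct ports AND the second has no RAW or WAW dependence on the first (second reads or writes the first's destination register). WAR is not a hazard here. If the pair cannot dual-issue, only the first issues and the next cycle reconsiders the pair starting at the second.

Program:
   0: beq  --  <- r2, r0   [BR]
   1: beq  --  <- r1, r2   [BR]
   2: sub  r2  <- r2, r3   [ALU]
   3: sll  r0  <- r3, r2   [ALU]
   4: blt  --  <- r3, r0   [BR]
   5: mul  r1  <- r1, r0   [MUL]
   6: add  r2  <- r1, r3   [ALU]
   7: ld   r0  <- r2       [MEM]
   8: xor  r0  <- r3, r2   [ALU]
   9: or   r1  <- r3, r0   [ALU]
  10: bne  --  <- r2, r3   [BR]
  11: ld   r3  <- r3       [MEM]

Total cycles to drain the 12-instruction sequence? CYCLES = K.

CYCLES = 9

[0] i0  beq.BR  -- no-port BR/BR
[1] i1+i2  beq.BR+sub.ALU  -- pair
[2] i3  sll.ALU  -- RAW r0
[3] i4+i5  blt.BR+mul.MUL  -- pair
[4] i6  add.ALU  -- RAW r2
[5] i7  ld.MEM  -- WAW r0
[6] i8  xor.ALU  -- RAW r0
[7] i9+i10  or.ALU+bne.BR  -- pair
[8] i11  ld.MEM  -- tail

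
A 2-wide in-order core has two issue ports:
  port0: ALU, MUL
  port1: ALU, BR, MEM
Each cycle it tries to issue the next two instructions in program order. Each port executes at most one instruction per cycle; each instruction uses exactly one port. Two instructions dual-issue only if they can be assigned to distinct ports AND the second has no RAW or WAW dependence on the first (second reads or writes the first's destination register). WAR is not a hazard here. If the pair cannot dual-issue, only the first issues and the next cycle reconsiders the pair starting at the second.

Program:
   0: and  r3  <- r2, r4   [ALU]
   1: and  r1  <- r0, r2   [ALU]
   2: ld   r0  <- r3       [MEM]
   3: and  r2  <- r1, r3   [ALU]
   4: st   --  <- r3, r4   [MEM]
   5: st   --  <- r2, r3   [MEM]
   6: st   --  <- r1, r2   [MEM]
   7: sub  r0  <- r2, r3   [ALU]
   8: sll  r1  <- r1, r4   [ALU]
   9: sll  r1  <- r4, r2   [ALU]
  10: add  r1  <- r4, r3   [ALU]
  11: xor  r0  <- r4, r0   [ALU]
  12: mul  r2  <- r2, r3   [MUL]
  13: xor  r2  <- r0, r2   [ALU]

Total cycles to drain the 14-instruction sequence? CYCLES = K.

#0 head=0: and/and i0/i1 dual
#1 head=2: ld/and i2/i3 dual
#2 head=4: st i4 no-port MEM/MEM
#3 head=5: st i5 no-port MEM/MEM
#4 head=6: st/sub i6/i7 dual
#5 head=8: sll i8 WAW r1
#6 head=9: sll i9 WAW r1
#7 head=10: add/xor i10/i11 dual
#8 head=12: mul i12 RAW+WAW r2
#9 head=13: xor i13 tail

CYCLES = 10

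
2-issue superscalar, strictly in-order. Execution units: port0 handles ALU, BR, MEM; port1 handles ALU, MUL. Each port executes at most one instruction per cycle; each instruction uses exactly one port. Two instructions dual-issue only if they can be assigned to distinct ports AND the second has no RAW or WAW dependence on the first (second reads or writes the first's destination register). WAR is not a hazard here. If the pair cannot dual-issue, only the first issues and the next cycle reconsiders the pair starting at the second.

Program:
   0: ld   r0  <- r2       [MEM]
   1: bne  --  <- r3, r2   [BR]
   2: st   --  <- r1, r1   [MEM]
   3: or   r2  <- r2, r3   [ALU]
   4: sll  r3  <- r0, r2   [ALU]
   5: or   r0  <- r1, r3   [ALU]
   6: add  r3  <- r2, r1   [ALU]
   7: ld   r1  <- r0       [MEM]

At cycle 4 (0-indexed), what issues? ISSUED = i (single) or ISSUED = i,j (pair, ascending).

ISSUED = 5,6

  cy0 -> i0 (ld.MEM) no-port MEM/BR
  cy1 -> i1 (bne.BR) no-port BR/MEM
  cy2 -> i2/i3 (st.MEM/or.ALU) dual
  cy3 -> i4 (sll.ALU) RAW r3
  cy4 -> i5/i6 (or.ALU/add.ALU) dual
  cy5 -> i7 (ld.MEM) tail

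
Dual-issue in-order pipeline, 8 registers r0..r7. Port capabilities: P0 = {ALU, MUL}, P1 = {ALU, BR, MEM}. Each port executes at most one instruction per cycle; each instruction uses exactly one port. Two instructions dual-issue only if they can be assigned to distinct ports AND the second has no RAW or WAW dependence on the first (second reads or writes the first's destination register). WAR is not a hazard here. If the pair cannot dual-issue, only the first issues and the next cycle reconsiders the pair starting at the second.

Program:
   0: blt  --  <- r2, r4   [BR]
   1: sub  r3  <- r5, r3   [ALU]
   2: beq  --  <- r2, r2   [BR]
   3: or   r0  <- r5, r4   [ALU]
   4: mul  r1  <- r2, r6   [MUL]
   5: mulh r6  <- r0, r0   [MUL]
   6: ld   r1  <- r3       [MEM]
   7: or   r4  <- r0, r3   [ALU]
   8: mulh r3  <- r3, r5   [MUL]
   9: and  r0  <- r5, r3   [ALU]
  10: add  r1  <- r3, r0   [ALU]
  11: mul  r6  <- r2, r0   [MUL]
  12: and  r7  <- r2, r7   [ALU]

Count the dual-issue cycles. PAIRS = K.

PAIRS = 5

#0 head=0: blt/sub i0,i1 2-wide
#1 head=2: beq/or i2,i3 2-wide
#2 head=4: mul i4 no-port MUL/MUL
#3 head=5: mulh/ld i5,i6 2-wide
#4 head=7: or/mulh i7,i8 2-wide
#5 head=9: and i9 RAW r0
#6 head=10: add/mul i10,i11 2-wide
#7 head=12: and i12 tail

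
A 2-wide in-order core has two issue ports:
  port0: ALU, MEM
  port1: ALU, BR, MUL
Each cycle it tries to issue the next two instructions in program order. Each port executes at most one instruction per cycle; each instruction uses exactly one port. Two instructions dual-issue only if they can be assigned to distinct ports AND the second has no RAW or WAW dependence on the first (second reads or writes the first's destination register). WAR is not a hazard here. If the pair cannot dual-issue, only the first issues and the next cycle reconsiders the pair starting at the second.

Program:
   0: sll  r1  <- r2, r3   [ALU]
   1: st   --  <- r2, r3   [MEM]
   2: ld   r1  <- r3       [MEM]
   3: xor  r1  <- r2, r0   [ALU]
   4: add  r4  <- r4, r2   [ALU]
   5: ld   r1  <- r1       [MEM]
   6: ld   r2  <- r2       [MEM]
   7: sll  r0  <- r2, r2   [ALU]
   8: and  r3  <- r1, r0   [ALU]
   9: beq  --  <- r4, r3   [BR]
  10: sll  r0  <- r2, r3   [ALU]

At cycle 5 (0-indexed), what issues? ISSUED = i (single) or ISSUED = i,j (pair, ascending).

  cy0 -> i0,i1 (sll.ALU;st.MEM) pair
  cy1 -> i2 (ld.MEM) WAW r1
  cy2 -> i3,i4 (xor.ALU;add.ALU) pair
  cy3 -> i5 (ld.MEM) no-port MEM/MEM
  cy4 -> i6 (ld.MEM) RAW r2
  cy5 -> i7 (sll.ALU) RAW r0
  cy6 -> i8 (and.ALU) RAW r3
  cy7 -> i9,i10 (beq.BR;sll.ALU) pair

ISSUED = 7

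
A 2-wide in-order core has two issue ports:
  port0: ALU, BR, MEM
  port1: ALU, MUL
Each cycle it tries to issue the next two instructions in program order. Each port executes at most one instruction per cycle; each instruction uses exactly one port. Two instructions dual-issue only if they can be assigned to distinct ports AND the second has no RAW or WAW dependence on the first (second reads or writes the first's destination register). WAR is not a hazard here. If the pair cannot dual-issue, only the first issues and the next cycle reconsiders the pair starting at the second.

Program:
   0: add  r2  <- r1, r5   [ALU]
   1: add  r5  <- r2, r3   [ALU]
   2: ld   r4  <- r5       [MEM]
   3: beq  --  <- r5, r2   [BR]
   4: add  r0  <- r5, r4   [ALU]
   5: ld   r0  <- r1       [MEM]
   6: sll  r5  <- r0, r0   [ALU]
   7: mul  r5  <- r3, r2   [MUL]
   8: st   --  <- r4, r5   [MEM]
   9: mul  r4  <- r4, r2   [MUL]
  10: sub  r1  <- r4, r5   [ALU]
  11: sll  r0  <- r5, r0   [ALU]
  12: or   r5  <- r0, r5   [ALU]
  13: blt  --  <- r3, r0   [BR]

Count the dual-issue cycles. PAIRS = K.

  cy0 -> i0 (add.ALU) RAW r2
  cy1 -> i1 (add.ALU) RAW r5
  cy2 -> i2 (ld.MEM) no-port MEM/BR
  cy3 -> i3,i4 (beq.BR/add.ALU) dual
  cy4 -> i5 (ld.MEM) RAW r0
  cy5 -> i6 (sll.ALU) WAW r5
  cy6 -> i7 (mul.MUL) RAW r5
  cy7 -> i8,i9 (st.MEM/mul.MUL) dual
  cy8 -> i10,i11 (sub.ALU/sll.ALU) dual
  cy9 -> i12,i13 (or.ALU/blt.BR) dual

PAIRS = 4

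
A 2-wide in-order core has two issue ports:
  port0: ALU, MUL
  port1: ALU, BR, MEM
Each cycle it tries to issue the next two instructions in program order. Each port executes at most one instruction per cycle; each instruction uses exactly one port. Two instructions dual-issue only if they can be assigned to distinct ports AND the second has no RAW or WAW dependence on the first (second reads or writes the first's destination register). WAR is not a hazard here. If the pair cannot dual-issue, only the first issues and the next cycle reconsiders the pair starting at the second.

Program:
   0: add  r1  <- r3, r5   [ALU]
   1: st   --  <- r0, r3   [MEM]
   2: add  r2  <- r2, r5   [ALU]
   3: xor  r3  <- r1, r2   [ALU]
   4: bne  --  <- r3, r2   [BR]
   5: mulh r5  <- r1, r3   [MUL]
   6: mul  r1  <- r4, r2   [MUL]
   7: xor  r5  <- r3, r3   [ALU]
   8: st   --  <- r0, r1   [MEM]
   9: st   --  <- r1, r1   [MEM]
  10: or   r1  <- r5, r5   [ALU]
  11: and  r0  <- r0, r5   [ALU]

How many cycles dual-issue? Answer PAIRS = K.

  cy0 -> i0+i1 (add.ALU st.MEM) 2-wide
  cy1 -> i2 (add.ALU) RAW r2
  cy2 -> i3 (xor.ALU) RAW r3
  cy3 -> i4+i5 (bne.BR mulh.MUL) 2-wide
  cy4 -> i6+i7 (mul.MUL xor.ALU) 2-wide
  cy5 -> i8 (st.MEM) no-port MEM/MEM
  cy6 -> i9+i10 (st.MEM or.ALU) 2-wide
  cy7 -> i11 (and.ALU) tail

PAIRS = 4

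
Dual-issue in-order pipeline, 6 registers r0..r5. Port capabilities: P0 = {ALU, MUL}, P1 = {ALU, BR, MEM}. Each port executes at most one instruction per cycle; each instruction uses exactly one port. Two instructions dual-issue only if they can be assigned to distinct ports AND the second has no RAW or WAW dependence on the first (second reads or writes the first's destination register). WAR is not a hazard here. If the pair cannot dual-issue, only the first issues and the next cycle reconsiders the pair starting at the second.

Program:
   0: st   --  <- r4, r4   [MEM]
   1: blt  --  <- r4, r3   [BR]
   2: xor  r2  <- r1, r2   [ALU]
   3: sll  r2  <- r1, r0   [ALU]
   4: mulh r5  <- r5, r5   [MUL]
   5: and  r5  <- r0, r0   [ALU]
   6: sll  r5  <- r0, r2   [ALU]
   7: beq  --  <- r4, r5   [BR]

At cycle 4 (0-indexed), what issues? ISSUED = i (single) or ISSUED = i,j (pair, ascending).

t=0 i0:st ; no-port MEM/BR
t=1 i1,i2:blt+xor ; 2-wide
t=2 i3,i4:sll+mulh ; 2-wide
t=3 i5:and ; WAW r5
t=4 i6:sll ; RAW r5
t=5 i7:beq ; tail

ISSUED = 6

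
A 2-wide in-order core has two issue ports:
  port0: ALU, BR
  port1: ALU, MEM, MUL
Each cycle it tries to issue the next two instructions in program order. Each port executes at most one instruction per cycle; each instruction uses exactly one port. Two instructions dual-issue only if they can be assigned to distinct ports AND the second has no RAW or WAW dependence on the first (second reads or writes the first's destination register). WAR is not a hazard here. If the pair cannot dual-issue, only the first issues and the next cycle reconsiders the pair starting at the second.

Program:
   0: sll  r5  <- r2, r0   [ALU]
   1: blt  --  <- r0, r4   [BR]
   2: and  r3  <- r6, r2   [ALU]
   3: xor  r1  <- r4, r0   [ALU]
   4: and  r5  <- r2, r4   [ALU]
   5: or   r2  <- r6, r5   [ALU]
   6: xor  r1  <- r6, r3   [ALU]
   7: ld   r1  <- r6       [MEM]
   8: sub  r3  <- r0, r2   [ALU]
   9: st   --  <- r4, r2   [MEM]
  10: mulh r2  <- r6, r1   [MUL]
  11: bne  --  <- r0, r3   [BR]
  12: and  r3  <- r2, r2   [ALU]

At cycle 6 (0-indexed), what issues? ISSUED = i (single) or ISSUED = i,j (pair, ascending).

  cy0 -> i0&i1 (sll.ALU;blt.BR) pair
  cy1 -> i2&i3 (and.ALU;xor.ALU) pair
  cy2 -> i4 (and.ALU) RAW r5
  cy3 -> i5&i6 (or.ALU;xor.ALU) pair
  cy4 -> i7&i8 (ld.MEM;sub.ALU) pair
  cy5 -> i9 (st.MEM) no-port MEM/MUL
  cy6 -> i10&i11 (mulh.MUL;bne.BR) pair
  cy7 -> i12 (and.ALU) tail

ISSUED = 10,11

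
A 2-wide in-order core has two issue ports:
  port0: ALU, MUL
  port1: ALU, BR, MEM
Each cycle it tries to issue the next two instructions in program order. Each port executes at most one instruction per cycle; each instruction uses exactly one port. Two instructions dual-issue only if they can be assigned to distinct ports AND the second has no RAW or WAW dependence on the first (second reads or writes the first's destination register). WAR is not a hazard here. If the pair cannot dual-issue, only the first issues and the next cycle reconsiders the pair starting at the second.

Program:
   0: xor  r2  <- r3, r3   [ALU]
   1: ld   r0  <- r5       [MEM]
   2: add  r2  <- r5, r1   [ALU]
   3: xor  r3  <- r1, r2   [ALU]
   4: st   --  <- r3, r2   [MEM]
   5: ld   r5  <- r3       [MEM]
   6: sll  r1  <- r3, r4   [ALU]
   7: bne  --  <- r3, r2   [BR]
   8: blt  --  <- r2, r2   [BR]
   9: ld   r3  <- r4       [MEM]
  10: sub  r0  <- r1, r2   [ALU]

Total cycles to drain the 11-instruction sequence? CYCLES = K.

CYCLES = 8

c0: i0/i1 xor.ALU+ld.MEM  pair
c1: i2 add.ALU  RAW r2
c2: i3 xor.ALU  RAW r3
c3: i4 st.MEM  no-port MEM/MEM
c4: i5/i6 ld.MEM+sll.ALU  pair
c5: i7 bne.BR  no-port BR/BR
c6: i8 blt.BR  no-port BR/MEM
c7: i9/i10 ld.MEM+sub.ALU  pair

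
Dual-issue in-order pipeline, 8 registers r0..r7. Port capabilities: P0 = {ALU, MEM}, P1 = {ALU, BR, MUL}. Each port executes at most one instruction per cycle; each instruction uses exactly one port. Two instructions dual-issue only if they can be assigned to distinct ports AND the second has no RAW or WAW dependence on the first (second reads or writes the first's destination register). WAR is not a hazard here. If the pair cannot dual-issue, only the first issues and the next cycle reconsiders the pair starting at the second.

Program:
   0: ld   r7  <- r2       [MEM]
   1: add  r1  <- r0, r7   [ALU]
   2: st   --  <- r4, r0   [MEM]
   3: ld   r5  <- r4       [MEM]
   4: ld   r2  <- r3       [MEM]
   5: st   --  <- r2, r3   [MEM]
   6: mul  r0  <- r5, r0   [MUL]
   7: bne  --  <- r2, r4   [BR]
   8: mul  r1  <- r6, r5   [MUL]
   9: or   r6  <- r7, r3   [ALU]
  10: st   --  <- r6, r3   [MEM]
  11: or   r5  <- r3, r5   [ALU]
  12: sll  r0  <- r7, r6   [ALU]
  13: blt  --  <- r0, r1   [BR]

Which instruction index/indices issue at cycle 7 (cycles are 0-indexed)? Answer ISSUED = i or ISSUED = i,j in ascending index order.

0. ld.MEM @i0  | RAW r7
1. add.ALU st.MEM @i1,i2  | 2-wide
2. ld.MEM @i3  | no-port MEM/MEM
3. ld.MEM @i4  | no-port MEM/MEM
4. st.MEM mul.MUL @i5,i6  | 2-wide
5. bne.BR @i7  | no-port BR/MUL
6. mul.MUL or.ALU @i8,i9  | 2-wide
7. st.MEM or.ALU @i10,i11  | 2-wide
8. sll.ALU @i12  | RAW r0
9. blt.BR @i13  | tail

ISSUED = 10,11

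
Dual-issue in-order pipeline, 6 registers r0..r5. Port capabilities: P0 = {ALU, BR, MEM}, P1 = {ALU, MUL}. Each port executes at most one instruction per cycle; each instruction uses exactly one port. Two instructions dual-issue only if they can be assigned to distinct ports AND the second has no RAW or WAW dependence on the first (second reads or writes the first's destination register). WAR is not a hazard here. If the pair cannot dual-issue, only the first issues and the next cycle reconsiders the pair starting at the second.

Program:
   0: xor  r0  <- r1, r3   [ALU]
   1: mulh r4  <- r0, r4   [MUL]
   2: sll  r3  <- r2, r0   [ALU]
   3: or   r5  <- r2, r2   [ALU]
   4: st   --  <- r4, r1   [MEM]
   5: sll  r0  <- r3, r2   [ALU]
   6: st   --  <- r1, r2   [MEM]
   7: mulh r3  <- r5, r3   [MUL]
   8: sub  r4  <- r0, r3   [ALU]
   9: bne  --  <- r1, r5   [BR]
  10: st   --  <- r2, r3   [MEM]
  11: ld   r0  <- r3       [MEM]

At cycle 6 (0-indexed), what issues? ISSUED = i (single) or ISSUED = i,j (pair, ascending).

ISSUED = 10

#0 head=0: xor i0 RAW r0
#1 head=1: mulh sll i1&i2 2-wide
#2 head=3: or st i3&i4 2-wide
#3 head=5: sll st i5&i6 2-wide
#4 head=7: mulh i7 RAW r3
#5 head=8: sub bne i8&i9 2-wide
#6 head=10: st i10 no-port MEM/MEM
#7 head=11: ld i11 tail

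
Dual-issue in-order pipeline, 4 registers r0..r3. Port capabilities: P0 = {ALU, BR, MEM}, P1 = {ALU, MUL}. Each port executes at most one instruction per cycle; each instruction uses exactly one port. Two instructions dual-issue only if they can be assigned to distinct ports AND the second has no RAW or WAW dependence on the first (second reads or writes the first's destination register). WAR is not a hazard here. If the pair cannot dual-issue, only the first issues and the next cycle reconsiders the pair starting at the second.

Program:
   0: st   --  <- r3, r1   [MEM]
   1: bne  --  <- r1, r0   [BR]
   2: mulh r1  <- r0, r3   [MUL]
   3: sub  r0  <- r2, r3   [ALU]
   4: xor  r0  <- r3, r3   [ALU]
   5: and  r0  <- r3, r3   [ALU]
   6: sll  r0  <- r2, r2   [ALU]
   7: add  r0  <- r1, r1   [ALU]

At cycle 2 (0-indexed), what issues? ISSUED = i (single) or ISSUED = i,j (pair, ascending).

ISSUED = 3

c0: i0 st  no-port MEM/BR
c1: i1/i2 bne;mulh  dual
c2: i3 sub  WAW r0
c3: i4 xor  WAW r0
c4: i5 and  WAW r0
c5: i6 sll  WAW r0
c6: i7 add  tail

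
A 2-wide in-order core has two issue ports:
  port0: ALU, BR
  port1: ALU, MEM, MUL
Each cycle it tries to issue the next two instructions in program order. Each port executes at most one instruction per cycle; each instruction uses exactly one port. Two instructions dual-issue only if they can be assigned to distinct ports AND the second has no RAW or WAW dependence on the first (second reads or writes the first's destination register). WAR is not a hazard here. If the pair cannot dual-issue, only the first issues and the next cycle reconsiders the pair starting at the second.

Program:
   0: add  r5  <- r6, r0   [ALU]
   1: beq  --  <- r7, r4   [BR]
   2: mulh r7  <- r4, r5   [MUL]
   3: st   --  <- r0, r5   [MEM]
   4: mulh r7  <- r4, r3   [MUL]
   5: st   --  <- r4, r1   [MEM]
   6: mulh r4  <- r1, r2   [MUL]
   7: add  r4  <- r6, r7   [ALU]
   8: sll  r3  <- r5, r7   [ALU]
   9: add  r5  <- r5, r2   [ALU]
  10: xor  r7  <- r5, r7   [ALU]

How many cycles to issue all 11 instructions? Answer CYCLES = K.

t=0 i0,i1:add.ALU+beq.BR ; pair
t=1 i2:mulh.MUL ; no-port MUL/MEM
t=2 i3:st.MEM ; no-port MEM/MUL
t=3 i4:mulh.MUL ; no-port MUL/MEM
t=4 i5:st.MEM ; no-port MEM/MUL
t=5 i6:mulh.MUL ; WAW r4
t=6 i7,i8:add.ALU+sll.ALU ; pair
t=7 i9:add.ALU ; RAW r5
t=8 i10:xor.ALU ; tail

CYCLES = 9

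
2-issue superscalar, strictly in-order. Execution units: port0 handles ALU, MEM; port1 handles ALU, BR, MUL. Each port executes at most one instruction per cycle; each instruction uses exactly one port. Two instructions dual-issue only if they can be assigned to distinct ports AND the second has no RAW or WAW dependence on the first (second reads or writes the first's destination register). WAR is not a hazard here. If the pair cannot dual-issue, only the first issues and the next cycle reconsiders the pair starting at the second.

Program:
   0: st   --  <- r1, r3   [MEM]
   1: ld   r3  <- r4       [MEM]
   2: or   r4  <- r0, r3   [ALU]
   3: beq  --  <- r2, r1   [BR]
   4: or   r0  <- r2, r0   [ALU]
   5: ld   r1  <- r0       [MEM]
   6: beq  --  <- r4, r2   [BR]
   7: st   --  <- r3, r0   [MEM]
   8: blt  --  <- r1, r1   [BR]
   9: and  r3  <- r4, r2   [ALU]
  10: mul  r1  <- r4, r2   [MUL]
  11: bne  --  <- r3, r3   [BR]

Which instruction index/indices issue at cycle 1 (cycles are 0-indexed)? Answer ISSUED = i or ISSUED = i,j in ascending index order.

c0: i0 st  no-port MEM/MEM
c1: i1 ld  RAW r3
c2: i2&i3 or/beq  pair
c3: i4 or  RAW r0
c4: i5&i6 ld/beq  pair
c5: i7&i8 st/blt  pair
c6: i9&i10 and/mul  pair
c7: i11 bne  tail

ISSUED = 1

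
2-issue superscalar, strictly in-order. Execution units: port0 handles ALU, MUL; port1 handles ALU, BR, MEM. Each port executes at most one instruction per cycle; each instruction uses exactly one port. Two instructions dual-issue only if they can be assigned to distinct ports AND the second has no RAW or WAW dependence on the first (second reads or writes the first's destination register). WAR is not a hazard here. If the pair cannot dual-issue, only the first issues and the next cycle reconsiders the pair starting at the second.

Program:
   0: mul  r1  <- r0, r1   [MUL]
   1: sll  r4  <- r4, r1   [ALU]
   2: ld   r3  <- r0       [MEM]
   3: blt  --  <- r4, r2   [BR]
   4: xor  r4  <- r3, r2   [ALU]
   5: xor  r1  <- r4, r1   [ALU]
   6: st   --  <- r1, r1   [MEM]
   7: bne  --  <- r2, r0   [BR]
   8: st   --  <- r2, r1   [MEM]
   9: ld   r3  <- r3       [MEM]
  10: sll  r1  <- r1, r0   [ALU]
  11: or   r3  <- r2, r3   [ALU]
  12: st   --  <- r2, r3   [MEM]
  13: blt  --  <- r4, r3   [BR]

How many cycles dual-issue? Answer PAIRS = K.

PAIRS = 3

c0: i0 mul  RAW r1
c1: i1&i2 sll/ld  2-wide
c2: i3&i4 blt/xor  2-wide
c3: i5 xor  RAW r1
c4: i6 st  no-port MEM/BR
c5: i7 bne  no-port BR/MEM
c6: i8 st  no-port MEM/MEM
c7: i9&i10 ld/sll  2-wide
c8: i11 or  RAW r3
c9: i12 st  no-port MEM/BR
c10: i13 blt  tail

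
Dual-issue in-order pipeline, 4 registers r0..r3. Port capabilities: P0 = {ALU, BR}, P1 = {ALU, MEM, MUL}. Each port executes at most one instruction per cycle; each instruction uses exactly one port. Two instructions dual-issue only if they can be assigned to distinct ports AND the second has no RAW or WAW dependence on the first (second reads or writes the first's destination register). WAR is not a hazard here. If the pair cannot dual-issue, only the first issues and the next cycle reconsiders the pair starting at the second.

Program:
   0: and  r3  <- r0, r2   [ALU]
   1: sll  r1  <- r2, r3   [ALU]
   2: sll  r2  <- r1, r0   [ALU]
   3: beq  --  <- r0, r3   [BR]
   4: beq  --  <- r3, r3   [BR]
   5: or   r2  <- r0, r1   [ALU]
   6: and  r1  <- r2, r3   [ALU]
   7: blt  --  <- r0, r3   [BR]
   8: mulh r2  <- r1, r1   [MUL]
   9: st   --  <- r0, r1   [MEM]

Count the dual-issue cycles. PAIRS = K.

  cy0 -> i0 (and) RAW r3
  cy1 -> i1 (sll) RAW r1
  cy2 -> i2,i3 (sll beq) 2-wide
  cy3 -> i4,i5 (beq or) 2-wide
  cy4 -> i6,i7 (and blt) 2-wide
  cy5 -> i8 (mulh) no-port MUL/MEM
  cy6 -> i9 (st) tail

PAIRS = 3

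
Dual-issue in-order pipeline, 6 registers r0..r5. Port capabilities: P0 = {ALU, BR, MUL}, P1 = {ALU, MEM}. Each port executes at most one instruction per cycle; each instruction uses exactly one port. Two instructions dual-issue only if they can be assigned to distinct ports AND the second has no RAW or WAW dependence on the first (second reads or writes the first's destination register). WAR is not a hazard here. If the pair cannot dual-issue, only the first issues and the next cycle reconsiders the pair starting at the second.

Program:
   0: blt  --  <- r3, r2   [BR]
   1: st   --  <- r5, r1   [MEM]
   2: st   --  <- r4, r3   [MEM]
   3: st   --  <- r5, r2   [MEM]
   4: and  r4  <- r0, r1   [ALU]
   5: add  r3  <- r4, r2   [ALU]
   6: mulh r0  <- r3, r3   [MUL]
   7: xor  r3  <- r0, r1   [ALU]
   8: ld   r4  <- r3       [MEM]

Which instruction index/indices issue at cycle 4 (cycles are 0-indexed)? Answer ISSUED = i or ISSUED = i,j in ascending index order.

ISSUED = 6

c0: i0,i1 blt+st  dual
c1: i2 st  no-port MEM/MEM
c2: i3,i4 st+and  dual
c3: i5 add  RAW r3
c4: i6 mulh  RAW r0
c5: i7 xor  RAW r3
c6: i8 ld  tail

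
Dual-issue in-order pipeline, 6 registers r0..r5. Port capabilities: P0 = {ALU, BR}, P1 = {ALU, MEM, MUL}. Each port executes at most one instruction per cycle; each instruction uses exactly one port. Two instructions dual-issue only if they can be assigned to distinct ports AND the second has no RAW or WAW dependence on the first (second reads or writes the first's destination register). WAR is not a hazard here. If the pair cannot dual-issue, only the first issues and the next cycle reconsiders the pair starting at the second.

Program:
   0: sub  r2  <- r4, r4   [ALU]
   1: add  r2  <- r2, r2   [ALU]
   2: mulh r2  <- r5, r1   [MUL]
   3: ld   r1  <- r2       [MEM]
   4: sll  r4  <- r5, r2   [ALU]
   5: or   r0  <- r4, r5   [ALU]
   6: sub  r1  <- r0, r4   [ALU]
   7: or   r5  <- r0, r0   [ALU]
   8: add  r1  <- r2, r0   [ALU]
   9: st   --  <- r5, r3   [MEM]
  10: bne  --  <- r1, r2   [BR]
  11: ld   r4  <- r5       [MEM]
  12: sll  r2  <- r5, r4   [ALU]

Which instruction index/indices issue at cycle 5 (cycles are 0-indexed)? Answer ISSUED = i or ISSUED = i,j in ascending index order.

c0: i0 sub  RAW+WAW r2
c1: i1 add  WAW r2
c2: i2 mulh  no-port MUL/MEM
c3: i3,i4 ld/sll  dual
c4: i5 or  RAW r0
c5: i6,i7 sub/or  dual
c6: i8,i9 add/st  dual
c7: i10,i11 bne/ld  dual
c8: i12 sll  tail

ISSUED = 6,7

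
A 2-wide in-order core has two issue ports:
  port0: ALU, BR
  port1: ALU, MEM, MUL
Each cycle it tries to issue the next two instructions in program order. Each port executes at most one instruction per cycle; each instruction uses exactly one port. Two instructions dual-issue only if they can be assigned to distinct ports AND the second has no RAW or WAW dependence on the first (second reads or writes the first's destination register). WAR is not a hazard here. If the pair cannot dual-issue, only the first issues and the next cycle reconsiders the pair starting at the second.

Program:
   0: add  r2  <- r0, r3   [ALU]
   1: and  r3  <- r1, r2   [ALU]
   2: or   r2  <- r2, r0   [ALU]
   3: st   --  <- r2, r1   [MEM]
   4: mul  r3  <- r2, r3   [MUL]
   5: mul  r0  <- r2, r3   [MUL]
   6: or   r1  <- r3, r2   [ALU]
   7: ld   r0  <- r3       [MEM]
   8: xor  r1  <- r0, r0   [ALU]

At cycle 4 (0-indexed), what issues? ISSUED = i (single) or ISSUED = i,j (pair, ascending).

#0 head=0: add i0 RAW r2
#1 head=1: and/or i1/i2 2-wide
#2 head=3: st i3 no-port MEM/MUL
#3 head=4: mul i4 no-port MUL/MUL
#4 head=5: mul/or i5/i6 2-wide
#5 head=7: ld i7 RAW r0
#6 head=8: xor i8 tail

ISSUED = 5,6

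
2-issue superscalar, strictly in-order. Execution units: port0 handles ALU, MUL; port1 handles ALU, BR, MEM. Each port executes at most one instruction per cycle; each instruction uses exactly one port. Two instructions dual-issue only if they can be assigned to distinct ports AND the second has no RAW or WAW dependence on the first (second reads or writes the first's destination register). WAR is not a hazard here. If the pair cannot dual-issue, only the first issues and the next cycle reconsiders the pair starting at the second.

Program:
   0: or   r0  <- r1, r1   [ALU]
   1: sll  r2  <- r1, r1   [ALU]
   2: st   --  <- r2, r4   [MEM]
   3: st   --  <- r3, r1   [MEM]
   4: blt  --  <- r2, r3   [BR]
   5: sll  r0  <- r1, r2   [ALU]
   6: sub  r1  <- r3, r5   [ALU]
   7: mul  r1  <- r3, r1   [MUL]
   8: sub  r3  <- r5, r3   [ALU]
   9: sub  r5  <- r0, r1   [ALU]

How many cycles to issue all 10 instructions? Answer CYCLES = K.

t=0 i0+i1:or.ALU+sll.ALU ; pair
t=1 i2:st.MEM ; no-port MEM/MEM
t=2 i3:st.MEM ; no-port MEM/BR
t=3 i4+i5:blt.BR+sll.ALU ; pair
t=4 i6:sub.ALU ; RAW+WAW r1
t=5 i7+i8:mul.MUL+sub.ALU ; pair
t=6 i9:sub.ALU ; tail

CYCLES = 7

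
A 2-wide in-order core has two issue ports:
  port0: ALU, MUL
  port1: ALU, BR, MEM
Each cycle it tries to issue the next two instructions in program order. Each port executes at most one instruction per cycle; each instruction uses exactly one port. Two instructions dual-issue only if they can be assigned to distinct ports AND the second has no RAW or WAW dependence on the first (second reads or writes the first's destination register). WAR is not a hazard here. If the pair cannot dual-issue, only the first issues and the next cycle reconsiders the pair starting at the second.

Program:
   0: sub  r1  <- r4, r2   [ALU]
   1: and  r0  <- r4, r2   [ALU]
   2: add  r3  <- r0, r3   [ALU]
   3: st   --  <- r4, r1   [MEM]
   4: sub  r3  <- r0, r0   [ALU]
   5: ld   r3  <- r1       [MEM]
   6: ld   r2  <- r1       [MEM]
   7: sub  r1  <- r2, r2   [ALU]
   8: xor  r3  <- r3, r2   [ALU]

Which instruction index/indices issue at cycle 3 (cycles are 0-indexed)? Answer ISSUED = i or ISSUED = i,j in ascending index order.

c0: i0/i1 sub.ALU and.ALU  2-wide
c1: i2/i3 add.ALU st.MEM  2-wide
c2: i4 sub.ALU  WAW r3
c3: i5 ld.MEM  no-port MEM/MEM
c4: i6 ld.MEM  RAW r2
c5: i7/i8 sub.ALU xor.ALU  2-wide

ISSUED = 5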